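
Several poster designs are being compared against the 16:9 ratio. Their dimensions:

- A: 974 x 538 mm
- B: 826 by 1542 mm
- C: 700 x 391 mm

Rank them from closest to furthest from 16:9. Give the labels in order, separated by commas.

C, A, B

A: 974/538 ≈ 1.810 → |1.810 − 1.778| = 0.032
B: 1542/826 ≈ 1.867 → |1.867 − 1.778| = 0.089
C: 700/391 ≈ 1.790 → |1.790 − 1.778| = 0.012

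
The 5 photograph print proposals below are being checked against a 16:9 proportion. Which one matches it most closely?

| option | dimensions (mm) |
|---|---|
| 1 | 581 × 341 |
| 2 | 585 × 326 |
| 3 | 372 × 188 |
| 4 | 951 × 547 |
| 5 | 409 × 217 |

2

Ratios (long/short): 1 ≈ 1.704; 2 ≈ 1.794; 3 ≈ 1.979; 4 ≈ 1.739; 5 ≈ 1.885.
16:9 ≈ 1.778; option 2 is nearest (Δ 0.016).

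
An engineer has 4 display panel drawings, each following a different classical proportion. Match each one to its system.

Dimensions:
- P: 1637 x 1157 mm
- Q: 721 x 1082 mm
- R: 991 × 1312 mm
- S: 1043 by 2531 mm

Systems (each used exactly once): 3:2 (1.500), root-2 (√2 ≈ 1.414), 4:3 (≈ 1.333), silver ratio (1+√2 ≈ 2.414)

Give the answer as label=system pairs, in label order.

Ratios: P ≈ 1.415; Q ≈ 1.501; R ≈ 1.324; S ≈ 2.427.
Targets: 3:2 ≈ 1.500; root-2 ≈ 1.414; 4:3 ≈ 1.333; silver ratio ≈ 2.414.

P=root-2, Q=3:2, R=4:3, S=silver ratio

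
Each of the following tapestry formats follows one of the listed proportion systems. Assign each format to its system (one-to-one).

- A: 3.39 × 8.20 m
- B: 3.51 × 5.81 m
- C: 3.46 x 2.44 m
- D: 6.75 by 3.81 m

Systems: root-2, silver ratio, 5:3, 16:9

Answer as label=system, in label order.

A=silver ratio, B=5:3, C=root-2, D=16:9

Ratios: A ≈ 2.419; B ≈ 1.655; C ≈ 1.418; D ≈ 1.772.
Targets: root-2 ≈ 1.414; silver ratio ≈ 2.414; 5:3 ≈ 1.667; 16:9 ≈ 1.778.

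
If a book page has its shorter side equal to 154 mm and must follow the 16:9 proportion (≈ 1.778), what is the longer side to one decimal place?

16:9 ≈ 1.77778.
Longer side = 154 × 1.77778 ≈ 273.778 → 273.8 mm.

273.8 mm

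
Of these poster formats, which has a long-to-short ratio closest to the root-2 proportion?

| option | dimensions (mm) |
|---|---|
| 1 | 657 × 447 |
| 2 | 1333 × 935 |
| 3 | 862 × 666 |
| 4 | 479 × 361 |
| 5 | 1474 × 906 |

Ratios (long/short): 1 ≈ 1.470; 2 ≈ 1.426; 3 ≈ 1.294; 4 ≈ 1.327; 5 ≈ 1.627.
root-2 ≈ 1.414; option 2 is nearest (Δ 0.012).

2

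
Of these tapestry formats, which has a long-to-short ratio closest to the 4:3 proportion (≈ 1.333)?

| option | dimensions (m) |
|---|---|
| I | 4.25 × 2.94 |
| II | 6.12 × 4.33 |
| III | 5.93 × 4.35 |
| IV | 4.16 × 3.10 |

Target 4:3 ≈ 1.333.
I: 1.446 (Δ0.113)  II: 1.413 (Δ0.080)  III: 1.363 (Δ0.030)  IV: 1.342 (Δ0.009)

IV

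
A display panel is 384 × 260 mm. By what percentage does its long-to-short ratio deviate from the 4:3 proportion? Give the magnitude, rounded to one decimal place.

Ratio = 384 / 260 ≈ 1.4769.
Ideal 4:3 ≈ 1.3333. |1.4769 − 1.3333| / 1.3333 ≈ 10.77% → 10.8%.

10.8%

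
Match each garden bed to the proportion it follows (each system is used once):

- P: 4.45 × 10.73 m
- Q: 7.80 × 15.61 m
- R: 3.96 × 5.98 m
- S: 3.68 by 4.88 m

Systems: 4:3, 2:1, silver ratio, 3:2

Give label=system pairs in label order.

P=silver ratio, Q=2:1, R=3:2, S=4:3

P = 10.73/4.45 ≈ 2.411 → silver ratio (2.414)
Q = 15.61/7.80 ≈ 2.001 → 2:1 (2.000)
R = 5.98/3.96 ≈ 1.510 → 3:2 (1.500)
S = 4.88/3.68 ≈ 1.326 → 4:3 (1.333)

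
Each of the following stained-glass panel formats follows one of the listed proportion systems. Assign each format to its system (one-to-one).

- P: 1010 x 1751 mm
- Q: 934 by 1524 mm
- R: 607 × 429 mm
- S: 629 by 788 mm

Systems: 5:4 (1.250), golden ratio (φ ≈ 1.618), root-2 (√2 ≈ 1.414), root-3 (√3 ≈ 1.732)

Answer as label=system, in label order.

P=root-3, Q=golden ratio, R=root-2, S=5:4

Ratios: P ≈ 1.734; Q ≈ 1.632; R ≈ 1.415; S ≈ 1.253.
Targets: 5:4 ≈ 1.250; golden ratio ≈ 1.618; root-2 ≈ 1.414; root-3 ≈ 1.732.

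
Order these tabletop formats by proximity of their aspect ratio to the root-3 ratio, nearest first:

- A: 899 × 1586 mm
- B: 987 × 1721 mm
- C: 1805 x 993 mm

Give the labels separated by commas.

B, A, C

A: 1586/899 ≈ 1.764 → |1.764 − 1.732| = 0.032
B: 1721/987 ≈ 1.744 → |1.744 − 1.732| = 0.012
C: 1805/993 ≈ 1.818 → |1.818 − 1.732| = 0.086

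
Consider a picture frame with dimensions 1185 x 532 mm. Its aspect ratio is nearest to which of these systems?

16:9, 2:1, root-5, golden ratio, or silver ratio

1185/532 ≈ 2.227. Nearest candidates are root-5 (2.236, off by 0.009) and silver ratio (2.414, off by 0.187).

root-5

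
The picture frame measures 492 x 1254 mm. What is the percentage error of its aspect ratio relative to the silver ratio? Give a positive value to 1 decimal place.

Ratio = 1254 / 492 ≈ 2.5488.
Ideal silver ratio ≈ 2.4142. |2.5488 − 2.4142| / 2.4142 ≈ 5.58% → 5.6%.

5.6%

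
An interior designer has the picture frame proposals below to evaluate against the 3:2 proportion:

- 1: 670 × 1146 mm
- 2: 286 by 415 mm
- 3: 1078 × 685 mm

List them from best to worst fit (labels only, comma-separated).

2, 3, 1

1: 1146/670 ≈ 1.710 → |1.710 − 1.500| = 0.210
2: 415/286 ≈ 1.451 → |1.451 − 1.500| = 0.049
3: 1078/685 ≈ 1.574 → |1.574 − 1.500| = 0.074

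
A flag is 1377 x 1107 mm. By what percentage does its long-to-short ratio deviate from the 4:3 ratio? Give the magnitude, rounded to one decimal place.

6.7%

Ratio = 1377 / 1107 ≈ 1.2439.
Ideal 4:3 ≈ 1.3333. |1.2439 − 1.3333| / 1.3333 ≈ 6.71% → 6.7%.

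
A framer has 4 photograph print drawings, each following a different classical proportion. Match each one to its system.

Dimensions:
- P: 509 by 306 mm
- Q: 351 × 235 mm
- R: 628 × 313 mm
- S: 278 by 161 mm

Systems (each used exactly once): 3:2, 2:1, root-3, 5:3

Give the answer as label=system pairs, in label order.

Ratios: P ≈ 1.663; Q ≈ 1.494; R ≈ 2.006; S ≈ 1.727.
Targets: 3:2 ≈ 1.500; 2:1 ≈ 2.000; root-3 ≈ 1.732; 5:3 ≈ 1.667.

P=5:3, Q=3:2, R=2:1, S=root-3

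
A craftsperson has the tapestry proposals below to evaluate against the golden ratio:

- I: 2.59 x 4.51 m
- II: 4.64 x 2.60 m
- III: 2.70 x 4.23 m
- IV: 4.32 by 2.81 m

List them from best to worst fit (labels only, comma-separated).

Ratios: I = 4.51 / 2.59 ≈ 1.741; II = 4.64 / 2.60 ≈ 1.785; III = 4.23 / 2.70 ≈ 1.567; IV = 4.32 / 2.81 ≈ 1.537.
|Δ from 1.618|: I 0.123; II 0.167; III 0.051; IV 0.081.

III, IV, I, II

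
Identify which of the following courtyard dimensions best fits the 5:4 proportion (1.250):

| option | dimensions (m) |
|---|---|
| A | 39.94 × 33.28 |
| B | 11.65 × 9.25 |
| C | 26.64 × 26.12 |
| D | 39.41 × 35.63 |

B

Target 5:4 ≈ 1.250.
A: 1.200 (Δ0.050)  B: 1.259 (Δ0.009)  C: 1.020 (Δ0.230)  D: 1.106 (Δ0.144)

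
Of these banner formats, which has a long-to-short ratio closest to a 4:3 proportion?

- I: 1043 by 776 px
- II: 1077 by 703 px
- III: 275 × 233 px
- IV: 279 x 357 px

I

Ratios (long/short): I ≈ 1.344; II ≈ 1.532; III ≈ 1.180; IV ≈ 1.280.
4:3 ≈ 1.333; option I is nearest (Δ 0.011).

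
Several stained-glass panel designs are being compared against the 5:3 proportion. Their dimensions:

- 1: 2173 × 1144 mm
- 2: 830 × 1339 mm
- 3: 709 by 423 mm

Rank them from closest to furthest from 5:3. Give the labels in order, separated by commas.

1: 2173/1144 ≈ 1.899 → |1.899 − 1.667| = 0.232
2: 1339/830 ≈ 1.613 → |1.613 − 1.667| = 0.054
3: 709/423 ≈ 1.676 → |1.676 − 1.667| = 0.009

3, 2, 1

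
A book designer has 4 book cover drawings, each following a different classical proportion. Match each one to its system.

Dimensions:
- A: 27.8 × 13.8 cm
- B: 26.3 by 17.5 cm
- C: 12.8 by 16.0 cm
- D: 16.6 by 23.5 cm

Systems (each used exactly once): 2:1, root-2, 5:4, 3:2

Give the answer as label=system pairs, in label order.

A = 27.8/13.8 ≈ 2.014 → 2:1 (2.000)
B = 26.3/17.5 ≈ 1.503 → 3:2 (1.500)
C = 16.0/12.8 ≈ 1.250 → 5:4 (1.250)
D = 23.5/16.6 ≈ 1.416 → root-2 (1.414)

A=2:1, B=3:2, C=5:4, D=root-2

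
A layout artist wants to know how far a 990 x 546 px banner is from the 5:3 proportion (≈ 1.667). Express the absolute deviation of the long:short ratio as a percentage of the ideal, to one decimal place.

8.8%

Ratio = 990 / 546 ≈ 1.8132.
Ideal 5:3 ≈ 1.6667. |1.8132 − 1.6667| / 1.6667 ≈ 8.79% → 8.8%.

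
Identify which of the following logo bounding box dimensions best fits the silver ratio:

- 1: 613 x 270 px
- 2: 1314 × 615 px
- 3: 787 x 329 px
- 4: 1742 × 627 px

Target silver ratio ≈ 2.414.
1: 2.270 (Δ0.144)  2: 2.137 (Δ0.277)  3: 2.392 (Δ0.022)  4: 2.778 (Δ0.364)

3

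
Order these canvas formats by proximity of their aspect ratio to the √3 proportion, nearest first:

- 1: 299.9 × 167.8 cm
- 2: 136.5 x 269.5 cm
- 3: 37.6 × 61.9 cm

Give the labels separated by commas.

Ratios: 1 = 299.9 / 167.8 ≈ 1.787; 2 = 269.5 / 136.5 ≈ 1.974; 3 = 61.9 / 37.6 ≈ 1.646.
|Δ from 1.732|: 1 0.055; 2 0.242; 3 0.086.

1, 3, 2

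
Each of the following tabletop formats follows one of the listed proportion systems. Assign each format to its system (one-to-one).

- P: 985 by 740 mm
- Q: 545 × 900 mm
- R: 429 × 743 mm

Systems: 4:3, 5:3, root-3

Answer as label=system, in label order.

P=4:3, Q=5:3, R=root-3

P = 985/740 ≈ 1.331 → 4:3 (1.333)
Q = 900/545 ≈ 1.651 → 5:3 (1.667)
R = 743/429 ≈ 1.732 → root-3 (1.732)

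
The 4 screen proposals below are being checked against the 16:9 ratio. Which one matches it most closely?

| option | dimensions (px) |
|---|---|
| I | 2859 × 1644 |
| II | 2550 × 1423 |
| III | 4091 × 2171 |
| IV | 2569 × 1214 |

Ratios (long/short): I ≈ 1.739; II ≈ 1.792; III ≈ 1.884; IV ≈ 2.116.
16:9 ≈ 1.778; option II is nearest (Δ 0.014).

II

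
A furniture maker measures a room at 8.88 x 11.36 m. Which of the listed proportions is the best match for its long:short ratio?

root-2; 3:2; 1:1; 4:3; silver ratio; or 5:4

Ratio = 11.36 / 8.88 ≈ 1.279.
Distances: root-2 1.414 (Δ 0.135); 3:2 1.500 (Δ 0.221); 1:1 1.000 (Δ 0.279); 4:3 1.333 (Δ 0.054); silver ratio 2.414 (Δ 1.135); 5:4 1.250 (Δ 0.029).

5:4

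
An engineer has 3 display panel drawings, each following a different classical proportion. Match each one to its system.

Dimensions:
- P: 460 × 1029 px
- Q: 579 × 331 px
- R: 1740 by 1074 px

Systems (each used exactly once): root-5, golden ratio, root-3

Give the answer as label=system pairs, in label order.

P=root-5, Q=root-3, R=golden ratio

P = 1029/460 ≈ 2.237 → root-5 (2.236)
Q = 579/331 ≈ 1.749 → root-3 (1.732)
R = 1740/1074 ≈ 1.620 → golden ratio (1.618)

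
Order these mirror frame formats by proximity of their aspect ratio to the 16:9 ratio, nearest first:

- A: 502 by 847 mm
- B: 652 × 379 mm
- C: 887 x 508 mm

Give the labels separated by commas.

C, B, A

Ratios: A = 847 / 502 ≈ 1.687; B = 652 / 379 ≈ 1.720; C = 887 / 508 ≈ 1.746.
|Δ from 1.778|: A 0.091; B 0.058; C 0.032.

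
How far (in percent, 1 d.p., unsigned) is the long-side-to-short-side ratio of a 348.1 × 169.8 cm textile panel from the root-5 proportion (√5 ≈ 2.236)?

Ratio = 348.1 / 169.8 ≈ 2.0501.
Ideal root-5 ≈ 2.2361. |2.0501 − 2.2361| / 2.2361 ≈ 8.32% → 8.3%.

8.3%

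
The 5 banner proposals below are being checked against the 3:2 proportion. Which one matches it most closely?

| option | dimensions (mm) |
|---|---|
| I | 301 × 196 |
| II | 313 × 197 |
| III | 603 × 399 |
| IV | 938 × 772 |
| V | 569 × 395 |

Ratios (long/short): I ≈ 1.536; II ≈ 1.589; III ≈ 1.511; IV ≈ 1.215; V ≈ 1.441.
3:2 ≈ 1.500; option III is nearest (Δ 0.011).

III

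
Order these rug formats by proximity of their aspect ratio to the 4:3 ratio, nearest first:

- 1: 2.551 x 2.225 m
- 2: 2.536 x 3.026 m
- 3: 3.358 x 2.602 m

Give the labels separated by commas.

Ratios: 1 = 2.551 / 2.225 ≈ 1.147; 2 = 3.026 / 2.536 ≈ 1.193; 3 = 3.358 / 2.602 ≈ 1.291.
|Δ from 1.333|: 1 0.186; 2 0.140; 3 0.042.

3, 2, 1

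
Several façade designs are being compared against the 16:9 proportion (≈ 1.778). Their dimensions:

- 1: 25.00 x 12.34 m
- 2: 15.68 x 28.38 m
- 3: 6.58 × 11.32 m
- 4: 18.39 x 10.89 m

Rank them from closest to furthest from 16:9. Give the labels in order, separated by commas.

Ratios: 1 = 25.00 / 12.34 ≈ 2.026; 2 = 28.38 / 15.68 ≈ 1.810; 3 = 11.32 / 6.58 ≈ 1.720; 4 = 18.39 / 10.89 ≈ 1.689.
|Δ from 1.778|: 1 0.248; 2 0.032; 3 0.058; 4 0.089.

2, 3, 4, 1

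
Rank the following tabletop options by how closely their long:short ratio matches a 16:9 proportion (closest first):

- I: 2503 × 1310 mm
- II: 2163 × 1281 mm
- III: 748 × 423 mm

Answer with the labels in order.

III, II, I

Ratios: I = 2503 / 1310 ≈ 1.911; II = 2163 / 1281 ≈ 1.689; III = 748 / 423 ≈ 1.768.
|Δ from 1.778|: I 0.133; II 0.089; III 0.010.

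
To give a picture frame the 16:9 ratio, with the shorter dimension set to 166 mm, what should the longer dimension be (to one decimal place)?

16:9 ≈ 1.77778.
Longer side = 166 × 1.77778 ≈ 295.111 → 295.1 mm.

295.1 mm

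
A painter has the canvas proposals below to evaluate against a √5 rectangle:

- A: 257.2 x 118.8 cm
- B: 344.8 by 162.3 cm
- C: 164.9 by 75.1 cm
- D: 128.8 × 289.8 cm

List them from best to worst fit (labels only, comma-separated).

A: 257.2/118.8 ≈ 2.165 → |2.165 − 2.236| = 0.071
B: 344.8/162.3 ≈ 2.124 → |2.124 − 2.236| = 0.112
C: 164.9/75.1 ≈ 2.196 → |2.196 − 2.236| = 0.040
D: 289.8/128.8 ≈ 2.250 → |2.250 − 2.236| = 0.014

D, C, A, B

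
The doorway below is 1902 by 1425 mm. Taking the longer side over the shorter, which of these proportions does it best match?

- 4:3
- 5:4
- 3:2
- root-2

1902/1425 ≈ 1.335. Nearest candidates are 4:3 (1.333, off by 0.002) and root-2 (1.414, off by 0.079).

4:3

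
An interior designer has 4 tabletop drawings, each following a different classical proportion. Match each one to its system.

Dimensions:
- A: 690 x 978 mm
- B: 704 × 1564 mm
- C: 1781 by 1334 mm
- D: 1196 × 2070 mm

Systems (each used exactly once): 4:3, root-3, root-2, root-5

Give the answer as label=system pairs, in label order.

A=root-2, B=root-5, C=4:3, D=root-3

Ratios: A ≈ 1.417; B ≈ 2.222; C ≈ 1.335; D ≈ 1.731.
Targets: 4:3 ≈ 1.333; root-3 ≈ 1.732; root-2 ≈ 1.414; root-5 ≈ 2.236.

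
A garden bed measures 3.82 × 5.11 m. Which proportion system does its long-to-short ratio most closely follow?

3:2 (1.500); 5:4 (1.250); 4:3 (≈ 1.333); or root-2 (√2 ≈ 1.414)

4:3

5.11/3.82 ≈ 1.338. Nearest candidates are 4:3 (1.333, off by 0.005) and root-2 (1.414, off by 0.076).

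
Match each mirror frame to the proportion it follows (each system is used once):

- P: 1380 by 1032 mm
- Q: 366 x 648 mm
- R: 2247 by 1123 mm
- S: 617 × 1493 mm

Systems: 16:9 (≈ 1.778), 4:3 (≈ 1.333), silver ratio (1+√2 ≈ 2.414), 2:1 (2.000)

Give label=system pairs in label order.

P = 1380/1032 ≈ 1.337 → 4:3 (1.333)
Q = 648/366 ≈ 1.770 → 16:9 (1.778)
R = 2247/1123 ≈ 2.001 → 2:1 (2.000)
S = 1493/617 ≈ 2.420 → silver ratio (2.414)

P=4:3, Q=16:9, R=2:1, S=silver ratio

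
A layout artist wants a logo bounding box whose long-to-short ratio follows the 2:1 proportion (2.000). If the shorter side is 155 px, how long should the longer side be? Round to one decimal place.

2:1 = 2.00000.
Longer side = 155 × 2.00000 ≈ 310.000 → 310.0 px.

310.0 px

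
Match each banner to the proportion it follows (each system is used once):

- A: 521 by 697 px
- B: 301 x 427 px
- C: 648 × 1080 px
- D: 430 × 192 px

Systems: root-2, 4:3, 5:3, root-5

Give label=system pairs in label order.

Ratios: A ≈ 1.338; B ≈ 1.419; C ≈ 1.667; D ≈ 2.240.
Targets: root-2 ≈ 1.414; 4:3 ≈ 1.333; 5:3 ≈ 1.667; root-5 ≈ 2.236.

A=4:3, B=root-2, C=5:3, D=root-5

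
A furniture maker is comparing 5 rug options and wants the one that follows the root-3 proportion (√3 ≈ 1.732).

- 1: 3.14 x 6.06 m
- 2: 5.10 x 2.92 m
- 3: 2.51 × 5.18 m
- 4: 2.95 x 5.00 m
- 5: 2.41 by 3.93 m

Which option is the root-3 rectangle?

Ratios (long/short): 1 ≈ 1.930; 2 ≈ 1.747; 3 ≈ 2.064; 4 ≈ 1.695; 5 ≈ 1.631.
root-3 ≈ 1.732; option 2 is nearest (Δ 0.015).

2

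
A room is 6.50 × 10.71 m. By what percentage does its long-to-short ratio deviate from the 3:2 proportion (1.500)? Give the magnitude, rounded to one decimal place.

Ratio = 10.71 / 6.50 ≈ 1.6477.
Ideal 3:2 = 1.5000. |1.6477 − 1.5000| / 1.5000 ≈ 9.85% → 9.8%.

9.8%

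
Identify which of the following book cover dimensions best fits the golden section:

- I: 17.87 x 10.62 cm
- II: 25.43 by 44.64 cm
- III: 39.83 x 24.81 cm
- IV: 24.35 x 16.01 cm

III

Target golden ratio ≈ 1.618.
I: 1.683 (Δ0.065)  II: 1.755 (Δ0.137)  III: 1.605 (Δ0.013)  IV: 1.521 (Δ0.097)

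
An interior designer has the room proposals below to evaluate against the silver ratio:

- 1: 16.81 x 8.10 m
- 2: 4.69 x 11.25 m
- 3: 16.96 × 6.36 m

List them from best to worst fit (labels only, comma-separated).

2, 3, 1

Ratios: 1 = 16.81 / 8.10 ≈ 2.075; 2 = 11.25 / 4.69 ≈ 2.399; 3 = 16.96 / 6.36 ≈ 2.667.
|Δ from 2.414|: 1 0.339; 2 0.015; 3 0.253.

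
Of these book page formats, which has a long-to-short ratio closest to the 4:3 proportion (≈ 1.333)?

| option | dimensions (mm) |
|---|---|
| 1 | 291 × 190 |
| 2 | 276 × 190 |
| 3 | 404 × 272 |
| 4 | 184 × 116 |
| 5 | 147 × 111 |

5

Ratios (long/short): 1 ≈ 1.532; 2 ≈ 1.453; 3 ≈ 1.485; 4 ≈ 1.586; 5 ≈ 1.324.
4:3 ≈ 1.333; option 5 is nearest (Δ 0.009).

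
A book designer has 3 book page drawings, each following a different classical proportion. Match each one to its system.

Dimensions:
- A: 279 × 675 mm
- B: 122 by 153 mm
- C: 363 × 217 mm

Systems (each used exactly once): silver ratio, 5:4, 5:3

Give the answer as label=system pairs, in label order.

A = 675/279 ≈ 2.419 → silver ratio (2.414)
B = 153/122 ≈ 1.254 → 5:4 (1.250)
C = 363/217 ≈ 1.673 → 5:3 (1.667)

A=silver ratio, B=5:4, C=5:3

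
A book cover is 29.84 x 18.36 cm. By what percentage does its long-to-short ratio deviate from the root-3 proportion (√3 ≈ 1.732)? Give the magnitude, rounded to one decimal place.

6.2%

Ratio = 29.84 / 18.36 ≈ 1.6253.
Ideal root-3 ≈ 1.7321. |1.6253 − 1.7321| / 1.7321 ≈ 6.17% → 6.2%.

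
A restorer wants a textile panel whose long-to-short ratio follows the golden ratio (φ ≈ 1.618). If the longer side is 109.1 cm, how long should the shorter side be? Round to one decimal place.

golden ratio ≈ 1.61803.
Shorter side = 109.1 ÷ 1.61803 ≈ 67.428 → 67.4 cm.

67.4 cm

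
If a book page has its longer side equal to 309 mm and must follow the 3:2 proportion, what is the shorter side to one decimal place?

3:2 = 1.50000.
Shorter side = 309 ÷ 1.50000 ≈ 206.000 → 206.0 mm.

206.0 mm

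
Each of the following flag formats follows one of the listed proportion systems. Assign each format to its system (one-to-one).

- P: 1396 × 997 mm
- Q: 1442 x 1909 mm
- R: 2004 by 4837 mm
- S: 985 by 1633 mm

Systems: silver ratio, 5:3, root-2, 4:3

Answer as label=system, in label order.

P=root-2, Q=4:3, R=silver ratio, S=5:3

P = 1396/997 ≈ 1.400 → root-2 (1.414)
Q = 1909/1442 ≈ 1.324 → 4:3 (1.333)
R = 4837/2004 ≈ 2.414 → silver ratio (2.414)
S = 1633/985 ≈ 1.658 → 5:3 (1.667)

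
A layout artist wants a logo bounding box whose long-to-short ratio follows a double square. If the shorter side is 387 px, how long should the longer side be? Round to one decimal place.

2:1 = 2.00000.
Longer side = 387 × 2.00000 ≈ 774.000 → 774.0 px.

774.0 px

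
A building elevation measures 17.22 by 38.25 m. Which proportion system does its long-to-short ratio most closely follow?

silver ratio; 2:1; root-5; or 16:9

root-5

38.25/17.22 ≈ 2.221. Nearest candidates are root-5 (2.236, off by 0.015) and silver ratio (2.414, off by 0.193).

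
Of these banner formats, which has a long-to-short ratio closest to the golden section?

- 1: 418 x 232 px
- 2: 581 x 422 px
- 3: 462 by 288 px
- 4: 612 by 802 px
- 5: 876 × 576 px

Ratios (long/short): 1 ≈ 1.802; 2 ≈ 1.377; 3 ≈ 1.604; 4 ≈ 1.310; 5 ≈ 1.521.
golden ratio ≈ 1.618; option 3 is nearest (Δ 0.014).

3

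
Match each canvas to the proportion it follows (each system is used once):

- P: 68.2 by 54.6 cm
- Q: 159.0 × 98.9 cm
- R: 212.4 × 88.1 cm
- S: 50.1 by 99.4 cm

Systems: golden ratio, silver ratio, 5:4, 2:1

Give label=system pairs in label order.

Ratios: P ≈ 1.249; Q ≈ 1.608; R ≈ 2.411; S ≈ 1.984.
Targets: golden ratio ≈ 1.618; silver ratio ≈ 2.414; 5:4 ≈ 1.250; 2:1 ≈ 2.000.

P=5:4, Q=golden ratio, R=silver ratio, S=2:1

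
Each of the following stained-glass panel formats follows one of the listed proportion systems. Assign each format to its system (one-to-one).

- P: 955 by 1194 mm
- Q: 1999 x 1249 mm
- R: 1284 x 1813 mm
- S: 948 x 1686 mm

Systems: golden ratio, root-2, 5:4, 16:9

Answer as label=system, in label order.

P=5:4, Q=golden ratio, R=root-2, S=16:9

P = 1194/955 ≈ 1.250 → 5:4 (1.250)
Q = 1999/1249 ≈ 1.600 → golden ratio (1.618)
R = 1813/1284 ≈ 1.412 → root-2 (1.414)
S = 1686/948 ≈ 1.778 → 16:9 (1.778)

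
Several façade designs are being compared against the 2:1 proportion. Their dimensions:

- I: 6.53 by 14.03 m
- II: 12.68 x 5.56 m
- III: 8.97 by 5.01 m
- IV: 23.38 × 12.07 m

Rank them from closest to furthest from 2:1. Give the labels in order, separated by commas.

Ratios: I = 14.03 / 6.53 ≈ 2.149; II = 12.68 / 5.56 ≈ 2.281; III = 8.97 / 5.01 ≈ 1.790; IV = 23.38 / 12.07 ≈ 1.937.
|Δ from 2.000|: I 0.149; II 0.281; III 0.210; IV 0.063.

IV, I, III, II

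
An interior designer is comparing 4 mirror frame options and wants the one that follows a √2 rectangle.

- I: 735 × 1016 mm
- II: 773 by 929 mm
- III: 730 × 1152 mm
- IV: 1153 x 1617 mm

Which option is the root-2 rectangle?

Ratios (long/short): I ≈ 1.382; II ≈ 1.202; III ≈ 1.578; IV ≈ 1.402.
root-2 ≈ 1.414; option IV is nearest (Δ 0.012).

IV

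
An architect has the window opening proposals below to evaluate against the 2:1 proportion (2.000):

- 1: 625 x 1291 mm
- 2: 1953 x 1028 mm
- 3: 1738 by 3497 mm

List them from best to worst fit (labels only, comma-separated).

3, 1, 2

Ratios: 1 = 1291 / 625 ≈ 2.066; 2 = 1953 / 1028 ≈ 1.900; 3 = 3497 / 1738 ≈ 2.012.
|Δ from 2.000|: 1 0.066; 2 0.100; 3 0.012.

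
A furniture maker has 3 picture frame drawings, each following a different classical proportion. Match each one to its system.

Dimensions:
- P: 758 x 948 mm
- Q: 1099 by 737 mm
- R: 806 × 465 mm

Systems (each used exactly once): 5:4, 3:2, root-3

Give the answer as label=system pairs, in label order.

P = 948/758 ≈ 1.251 → 5:4 (1.250)
Q = 1099/737 ≈ 1.491 → 3:2 (1.500)
R = 806/465 ≈ 1.733 → root-3 (1.732)

P=5:4, Q=3:2, R=root-3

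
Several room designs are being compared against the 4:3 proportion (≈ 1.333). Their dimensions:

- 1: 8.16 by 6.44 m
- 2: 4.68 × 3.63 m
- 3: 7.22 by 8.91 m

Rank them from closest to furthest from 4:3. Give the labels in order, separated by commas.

1: 8.16/6.44 ≈ 1.267 → |1.267 − 1.333| = 0.066
2: 4.68/3.63 ≈ 1.289 → |1.289 − 1.333| = 0.044
3: 8.91/7.22 ≈ 1.234 → |1.234 − 1.333| = 0.099

2, 1, 3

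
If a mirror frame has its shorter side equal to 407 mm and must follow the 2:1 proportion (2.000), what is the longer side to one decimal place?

814.0 mm

2:1 = 2.00000.
Longer side = 407 × 2.00000 ≈ 814.000 → 814.0 mm.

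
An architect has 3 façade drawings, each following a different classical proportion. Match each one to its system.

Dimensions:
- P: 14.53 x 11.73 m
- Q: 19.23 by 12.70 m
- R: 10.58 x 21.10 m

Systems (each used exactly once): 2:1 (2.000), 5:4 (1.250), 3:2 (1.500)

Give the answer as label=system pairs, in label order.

P=5:4, Q=3:2, R=2:1

P = 14.53/11.73 ≈ 1.239 → 5:4 (1.250)
Q = 19.23/12.70 ≈ 1.514 → 3:2 (1.500)
R = 21.10/10.58 ≈ 1.994 → 2:1 (2.000)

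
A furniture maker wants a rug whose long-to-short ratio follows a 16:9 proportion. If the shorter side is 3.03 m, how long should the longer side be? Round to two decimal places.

16:9 ≈ 1.77778.
Longer side = 3.03 × 1.77778 ≈ 5.3867 → 5.39 m.

5.39 m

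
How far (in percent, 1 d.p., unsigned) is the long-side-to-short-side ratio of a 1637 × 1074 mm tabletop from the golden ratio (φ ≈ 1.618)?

5.8%

Ratio = 1637 / 1074 ≈ 1.5242.
Ideal golden ratio ≈ 1.6180. |1.5242 − 1.6180| / 1.6180 ≈ 5.80% → 5.8%.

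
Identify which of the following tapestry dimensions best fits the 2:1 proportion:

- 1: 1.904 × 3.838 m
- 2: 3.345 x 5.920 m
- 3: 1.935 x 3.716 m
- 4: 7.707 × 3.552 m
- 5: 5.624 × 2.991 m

Ratios (long/short): 1 ≈ 2.016; 2 ≈ 1.770; 3 ≈ 1.920; 4 ≈ 2.170; 5 ≈ 1.880.
2:1 ≈ 2.000; option 1 is nearest (Δ 0.016).

1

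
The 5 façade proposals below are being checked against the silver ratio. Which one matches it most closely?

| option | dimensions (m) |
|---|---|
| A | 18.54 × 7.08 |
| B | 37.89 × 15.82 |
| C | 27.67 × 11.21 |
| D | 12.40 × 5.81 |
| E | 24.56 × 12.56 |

B

Target silver ratio ≈ 2.414.
A: 2.619 (Δ0.205)  B: 2.395 (Δ0.019)  C: 2.468 (Δ0.054)  D: 2.134 (Δ0.280)  E: 1.955 (Δ0.459)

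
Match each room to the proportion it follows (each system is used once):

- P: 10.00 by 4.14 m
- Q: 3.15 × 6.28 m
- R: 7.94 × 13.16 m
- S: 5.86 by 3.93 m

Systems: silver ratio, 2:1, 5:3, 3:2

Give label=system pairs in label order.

Ratios: P ≈ 2.415; Q ≈ 1.994; R ≈ 1.657; S ≈ 1.491.
Targets: silver ratio ≈ 2.414; 2:1 ≈ 2.000; 5:3 ≈ 1.667; 3:2 ≈ 1.500.

P=silver ratio, Q=2:1, R=5:3, S=3:2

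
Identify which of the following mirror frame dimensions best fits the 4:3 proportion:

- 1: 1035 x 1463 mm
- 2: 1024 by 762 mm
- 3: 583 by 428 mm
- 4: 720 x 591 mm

Ratios (long/short): 1 ≈ 1.414; 2 ≈ 1.344; 3 ≈ 1.362; 4 ≈ 1.218.
4:3 ≈ 1.333; option 2 is nearest (Δ 0.011).

2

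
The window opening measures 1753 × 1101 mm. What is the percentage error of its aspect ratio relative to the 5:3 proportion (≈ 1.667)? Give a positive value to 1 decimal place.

Ratio = 1753 / 1101 ≈ 1.5922.
Ideal 5:3 ≈ 1.6667. |1.5922 − 1.6667| / 1.6667 ≈ 4.47% → 4.5%.

4.5%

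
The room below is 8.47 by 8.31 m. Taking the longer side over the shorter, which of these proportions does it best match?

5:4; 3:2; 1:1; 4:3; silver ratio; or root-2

1:1

Ratio = 8.47 / 8.31 ≈ 1.019.
Distances: 5:4 1.250 (Δ 0.231); 3:2 1.500 (Δ 0.481); 1:1 1.000 (Δ 0.019); 4:3 1.333 (Δ 0.314); silver ratio 2.414 (Δ 1.395); root-2 1.414 (Δ 0.395).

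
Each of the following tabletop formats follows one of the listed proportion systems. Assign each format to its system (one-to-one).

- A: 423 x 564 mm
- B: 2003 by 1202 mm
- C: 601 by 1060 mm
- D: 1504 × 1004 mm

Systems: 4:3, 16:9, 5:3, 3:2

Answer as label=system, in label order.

Ratios: A ≈ 1.333; B ≈ 1.666; C ≈ 1.764; D ≈ 1.498.
Targets: 4:3 ≈ 1.333; 16:9 ≈ 1.778; 5:3 ≈ 1.667; 3:2 ≈ 1.500.

A=4:3, B=5:3, C=16:9, D=3:2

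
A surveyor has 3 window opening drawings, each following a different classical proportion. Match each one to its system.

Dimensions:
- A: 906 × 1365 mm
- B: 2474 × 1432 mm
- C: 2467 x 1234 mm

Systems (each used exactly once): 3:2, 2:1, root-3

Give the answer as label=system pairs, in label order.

A = 1365/906 ≈ 1.507 → 3:2 (1.500)
B = 2474/1432 ≈ 1.728 → root-3 (1.732)
C = 2467/1234 ≈ 1.999 → 2:1 (2.000)

A=3:2, B=root-3, C=2:1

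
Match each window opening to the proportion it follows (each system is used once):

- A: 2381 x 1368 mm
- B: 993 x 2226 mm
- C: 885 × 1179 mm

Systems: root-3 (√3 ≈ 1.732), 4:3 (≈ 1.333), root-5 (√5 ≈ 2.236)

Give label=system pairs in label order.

A=root-3, B=root-5, C=4:3

A = 2381/1368 ≈ 1.740 → root-3 (1.732)
B = 2226/993 ≈ 2.242 → root-5 (2.236)
C = 1179/885 ≈ 1.332 → 4:3 (1.333)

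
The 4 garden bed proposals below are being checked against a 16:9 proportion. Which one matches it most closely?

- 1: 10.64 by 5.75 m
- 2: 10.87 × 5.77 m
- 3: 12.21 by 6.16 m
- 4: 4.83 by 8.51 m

Ratios (long/short): 1 ≈ 1.850; 2 ≈ 1.884; 3 ≈ 1.982; 4 ≈ 1.762.
16:9 ≈ 1.778; option 4 is nearest (Δ 0.016).

4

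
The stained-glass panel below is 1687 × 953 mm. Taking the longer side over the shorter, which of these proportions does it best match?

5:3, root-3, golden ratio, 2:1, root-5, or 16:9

Ratio = 1687 / 953 ≈ 1.770.
Distances: 5:3 1.667 (Δ 0.103); root-3 1.732 (Δ 0.038); golden ratio 1.618 (Δ 0.152); 2:1 2.000 (Δ 0.230); root-5 2.236 (Δ 0.466); 16:9 1.778 (Δ 0.008).

16:9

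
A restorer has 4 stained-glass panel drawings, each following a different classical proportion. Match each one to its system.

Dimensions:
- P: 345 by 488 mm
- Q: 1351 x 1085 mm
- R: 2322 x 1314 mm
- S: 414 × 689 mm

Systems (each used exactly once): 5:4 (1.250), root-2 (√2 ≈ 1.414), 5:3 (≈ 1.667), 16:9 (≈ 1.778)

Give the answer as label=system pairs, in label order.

P = 488/345 ≈ 1.414 → root-2 (1.414)
Q = 1351/1085 ≈ 1.245 → 5:4 (1.250)
R = 2322/1314 ≈ 1.767 → 16:9 (1.778)
S = 689/414 ≈ 1.664 → 5:3 (1.667)

P=root-2, Q=5:4, R=16:9, S=5:3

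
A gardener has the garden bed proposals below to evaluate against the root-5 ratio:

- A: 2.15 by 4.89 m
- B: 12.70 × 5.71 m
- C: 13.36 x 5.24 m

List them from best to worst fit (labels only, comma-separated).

B, A, C

Ratios: A = 4.89 / 2.15 ≈ 2.274; B = 12.70 / 5.71 ≈ 2.224; C = 13.36 / 5.24 ≈ 2.550.
|Δ from 2.236|: A 0.038; B 0.012; C 0.314.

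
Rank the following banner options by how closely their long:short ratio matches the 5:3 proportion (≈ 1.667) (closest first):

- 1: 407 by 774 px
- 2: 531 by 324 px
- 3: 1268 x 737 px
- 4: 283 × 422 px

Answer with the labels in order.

2, 3, 4, 1

Ratios: 1 = 774 / 407 ≈ 1.902; 2 = 531 / 324 ≈ 1.639; 3 = 1268 / 737 ≈ 1.720; 4 = 422 / 283 ≈ 1.491.
|Δ from 1.667|: 1 0.235; 2 0.028; 3 0.053; 4 0.176.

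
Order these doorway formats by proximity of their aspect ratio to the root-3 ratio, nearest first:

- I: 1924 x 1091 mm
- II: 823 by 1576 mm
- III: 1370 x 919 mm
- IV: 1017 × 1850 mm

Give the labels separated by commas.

I, IV, II, III

Ratios: I = 1924 / 1091 ≈ 1.764; II = 1576 / 823 ≈ 1.915; III = 1370 / 919 ≈ 1.491; IV = 1850 / 1017 ≈ 1.819.
|Δ from 1.732|: I 0.032; II 0.183; III 0.241; IV 0.087.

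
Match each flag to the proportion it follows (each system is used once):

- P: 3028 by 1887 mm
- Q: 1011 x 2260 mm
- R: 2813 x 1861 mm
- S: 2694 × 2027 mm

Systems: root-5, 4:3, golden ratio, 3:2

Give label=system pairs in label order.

P = 3028/1887 ≈ 1.605 → golden ratio (1.618)
Q = 2260/1011 ≈ 2.235 → root-5 (2.236)
R = 2813/1861 ≈ 1.512 → 3:2 (1.500)
S = 2694/2027 ≈ 1.329 → 4:3 (1.333)

P=golden ratio, Q=root-5, R=3:2, S=4:3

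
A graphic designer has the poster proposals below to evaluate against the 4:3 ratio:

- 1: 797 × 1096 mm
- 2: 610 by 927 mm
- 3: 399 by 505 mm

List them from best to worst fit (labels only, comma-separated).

1, 3, 2

1: 1096/797 ≈ 1.375 → |1.375 − 1.333| = 0.042
2: 927/610 ≈ 1.520 → |1.520 − 1.333| = 0.187
3: 505/399 ≈ 1.266 → |1.266 − 1.333| = 0.067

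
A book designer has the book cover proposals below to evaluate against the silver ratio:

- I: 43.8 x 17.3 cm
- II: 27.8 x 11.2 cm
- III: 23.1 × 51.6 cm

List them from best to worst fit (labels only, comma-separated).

II, I, III

Ratios: I = 43.8 / 17.3 ≈ 2.532; II = 27.8 / 11.2 ≈ 2.482; III = 51.6 / 23.1 ≈ 2.234.
|Δ from 2.414|: I 0.118; II 0.068; III 0.180.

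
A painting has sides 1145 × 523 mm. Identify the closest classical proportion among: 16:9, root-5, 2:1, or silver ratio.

Ratio = 1145 / 523 ≈ 2.189.
Distances: 16:9 1.778 (Δ 0.411); root-5 2.236 (Δ 0.047); 2:1 2.000 (Δ 0.189); silver ratio 2.414 (Δ 0.225).

root-5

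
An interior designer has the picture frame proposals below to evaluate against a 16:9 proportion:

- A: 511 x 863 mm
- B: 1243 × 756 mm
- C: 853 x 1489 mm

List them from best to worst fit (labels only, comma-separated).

A: 863/511 ≈ 1.689 → |1.689 − 1.778| = 0.089
B: 1243/756 ≈ 1.644 → |1.644 − 1.778| = 0.134
C: 1489/853 ≈ 1.746 → |1.746 − 1.778| = 0.032

C, A, B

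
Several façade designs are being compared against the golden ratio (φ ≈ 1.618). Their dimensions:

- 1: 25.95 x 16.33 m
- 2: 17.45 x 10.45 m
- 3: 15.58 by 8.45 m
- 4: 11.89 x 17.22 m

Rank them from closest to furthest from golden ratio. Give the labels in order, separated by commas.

1: 25.95/16.33 ≈ 1.589 → |1.589 − 1.618| = 0.029
2: 17.45/10.45 ≈ 1.670 → |1.670 − 1.618| = 0.052
3: 15.58/8.45 ≈ 1.844 → |1.844 − 1.618| = 0.226
4: 17.22/11.89 ≈ 1.448 → |1.448 − 1.618| = 0.170

1, 2, 4, 3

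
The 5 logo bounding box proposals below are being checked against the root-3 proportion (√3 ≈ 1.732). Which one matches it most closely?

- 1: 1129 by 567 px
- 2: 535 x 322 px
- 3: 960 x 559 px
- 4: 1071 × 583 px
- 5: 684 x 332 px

3

Ratios (long/short): 1 ≈ 1.991; 2 ≈ 1.661; 3 ≈ 1.717; 4 ≈ 1.837; 5 ≈ 2.060.
root-3 ≈ 1.732; option 3 is nearest (Δ 0.015).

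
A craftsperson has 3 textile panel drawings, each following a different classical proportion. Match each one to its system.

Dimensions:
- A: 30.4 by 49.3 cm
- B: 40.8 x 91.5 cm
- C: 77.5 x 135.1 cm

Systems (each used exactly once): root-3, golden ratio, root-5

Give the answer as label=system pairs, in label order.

A = 49.3/30.4 ≈ 1.622 → golden ratio (1.618)
B = 91.5/40.8 ≈ 2.243 → root-5 (2.236)
C = 135.1/77.5 ≈ 1.743 → root-3 (1.732)

A=golden ratio, B=root-5, C=root-3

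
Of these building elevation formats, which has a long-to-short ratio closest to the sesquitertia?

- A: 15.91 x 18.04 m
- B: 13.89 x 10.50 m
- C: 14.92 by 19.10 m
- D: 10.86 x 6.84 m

B

Ratios (long/short): A ≈ 1.134; B ≈ 1.323; C ≈ 1.280; D ≈ 1.588.
4:3 ≈ 1.333; option B is nearest (Δ 0.010).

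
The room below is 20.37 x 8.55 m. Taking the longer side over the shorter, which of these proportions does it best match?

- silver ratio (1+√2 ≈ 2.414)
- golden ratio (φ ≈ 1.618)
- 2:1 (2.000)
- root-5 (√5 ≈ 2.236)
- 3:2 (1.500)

silver ratio

20.37/8.55 ≈ 2.382. Nearest candidates are silver ratio (2.414, off by 0.032) and root-5 (2.236, off by 0.146).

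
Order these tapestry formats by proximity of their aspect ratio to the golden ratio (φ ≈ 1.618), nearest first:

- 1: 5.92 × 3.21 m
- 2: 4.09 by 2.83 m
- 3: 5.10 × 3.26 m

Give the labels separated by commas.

3, 2, 1

Ratios: 1 = 5.92 / 3.21 ≈ 1.844; 2 = 4.09 / 2.83 ≈ 1.445; 3 = 5.10 / 3.26 ≈ 1.564.
|Δ from 1.618|: 1 0.226; 2 0.173; 3 0.054.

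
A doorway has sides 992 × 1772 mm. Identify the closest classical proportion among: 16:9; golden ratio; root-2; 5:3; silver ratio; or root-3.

Ratio = 1772 / 992 ≈ 1.786.
Distances: 16:9 1.778 (Δ 0.008); golden ratio 1.618 (Δ 0.168); root-2 1.414 (Δ 0.372); 5:3 1.667 (Δ 0.119); silver ratio 2.414 (Δ 0.628); root-3 1.732 (Δ 0.054).

16:9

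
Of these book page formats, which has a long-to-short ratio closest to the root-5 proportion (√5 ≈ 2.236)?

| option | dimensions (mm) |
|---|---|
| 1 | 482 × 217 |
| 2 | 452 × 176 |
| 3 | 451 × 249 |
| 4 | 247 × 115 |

Target root-5 ≈ 2.236.
1: 2.221 (Δ0.015)  2: 2.568 (Δ0.332)  3: 1.811 (Δ0.425)  4: 2.148 (Δ0.088)

1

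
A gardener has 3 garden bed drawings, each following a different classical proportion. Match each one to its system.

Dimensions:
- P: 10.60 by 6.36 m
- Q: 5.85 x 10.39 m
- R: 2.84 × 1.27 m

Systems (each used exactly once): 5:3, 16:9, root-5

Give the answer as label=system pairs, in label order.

P=5:3, Q=16:9, R=root-5

Ratios: P ≈ 1.667; Q ≈ 1.776; R ≈ 2.236.
Targets: 5:3 ≈ 1.667; 16:9 ≈ 1.778; root-5 ≈ 2.236.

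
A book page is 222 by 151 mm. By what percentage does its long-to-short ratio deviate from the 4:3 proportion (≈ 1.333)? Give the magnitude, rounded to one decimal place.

10.3%

Ratio = 222 / 151 ≈ 1.4702.
Ideal 4:3 ≈ 1.3333. |1.4702 − 1.3333| / 1.3333 ≈ 10.27% → 10.3%.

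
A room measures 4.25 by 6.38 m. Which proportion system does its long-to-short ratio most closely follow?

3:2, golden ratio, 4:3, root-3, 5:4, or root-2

Ratio = 6.38 / 4.25 ≈ 1.501.
Distances: 3:2 1.500 (Δ 0.001); golden ratio 1.618 (Δ 0.117); 4:3 1.333 (Δ 0.168); root-3 1.732 (Δ 0.231); 5:4 1.250 (Δ 0.251); root-2 1.414 (Δ 0.087).

3:2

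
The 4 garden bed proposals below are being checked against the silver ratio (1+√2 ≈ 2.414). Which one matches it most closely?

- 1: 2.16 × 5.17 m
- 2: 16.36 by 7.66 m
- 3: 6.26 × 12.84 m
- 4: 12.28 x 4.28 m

Target silver ratio ≈ 2.414.
1: 2.394 (Δ0.020)  2: 2.136 (Δ0.278)  3: 2.051 (Δ0.363)  4: 2.869 (Δ0.455)

1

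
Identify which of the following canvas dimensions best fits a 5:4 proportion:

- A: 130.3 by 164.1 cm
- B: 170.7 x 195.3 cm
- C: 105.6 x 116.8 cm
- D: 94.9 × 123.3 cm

A

Ratios (long/short): A ≈ 1.259; B ≈ 1.144; C ≈ 1.106; D ≈ 1.299.
5:4 ≈ 1.250; option A is nearest (Δ 0.009).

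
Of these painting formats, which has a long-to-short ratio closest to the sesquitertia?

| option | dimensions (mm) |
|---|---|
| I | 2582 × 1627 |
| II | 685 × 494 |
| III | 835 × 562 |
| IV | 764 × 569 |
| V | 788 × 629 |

Ratios (long/short): I ≈ 1.587; II ≈ 1.387; III ≈ 1.486; IV ≈ 1.343; V ≈ 1.253.
4:3 ≈ 1.333; option IV is nearest (Δ 0.010).

IV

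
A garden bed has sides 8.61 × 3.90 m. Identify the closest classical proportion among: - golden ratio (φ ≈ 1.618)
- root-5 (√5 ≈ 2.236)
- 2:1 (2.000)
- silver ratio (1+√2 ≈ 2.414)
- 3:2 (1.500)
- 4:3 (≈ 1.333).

8.61/3.90 ≈ 2.208. Nearest candidates are root-5 (2.236, off by 0.028) and silver ratio (2.414, off by 0.206).

root-5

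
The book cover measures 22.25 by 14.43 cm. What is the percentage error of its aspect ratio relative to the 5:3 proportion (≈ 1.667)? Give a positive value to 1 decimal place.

7.5%

Ratio = 22.25 / 14.43 ≈ 1.5419.
Ideal 5:3 ≈ 1.6667. |1.5419 − 1.6667| / 1.6667 ≈ 7.49% → 7.5%.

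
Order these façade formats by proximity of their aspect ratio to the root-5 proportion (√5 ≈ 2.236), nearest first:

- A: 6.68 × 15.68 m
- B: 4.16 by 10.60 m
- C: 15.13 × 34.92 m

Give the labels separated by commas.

C, A, B

A: 15.68/6.68 ≈ 2.347 → |2.347 − 2.236| = 0.111
B: 10.60/4.16 ≈ 2.548 → |2.548 − 2.236| = 0.312
C: 34.92/15.13 ≈ 2.308 → |2.308 − 2.236| = 0.072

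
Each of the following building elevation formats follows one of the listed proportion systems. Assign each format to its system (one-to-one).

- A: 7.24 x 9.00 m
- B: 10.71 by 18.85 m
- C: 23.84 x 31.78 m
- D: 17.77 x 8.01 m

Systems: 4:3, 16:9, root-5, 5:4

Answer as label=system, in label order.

Ratios: A ≈ 1.243; B ≈ 1.760; C ≈ 1.333; D ≈ 2.218.
Targets: 4:3 ≈ 1.333; 16:9 ≈ 1.778; root-5 ≈ 2.236; 5:4 ≈ 1.250.

A=5:4, B=16:9, C=4:3, D=root-5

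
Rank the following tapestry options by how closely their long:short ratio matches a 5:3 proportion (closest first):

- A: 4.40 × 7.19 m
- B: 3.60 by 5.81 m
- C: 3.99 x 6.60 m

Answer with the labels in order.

A: 7.19/4.40 ≈ 1.634 → |1.634 − 1.667| = 0.033
B: 5.81/3.60 ≈ 1.614 → |1.614 − 1.667| = 0.053
C: 6.60/3.99 ≈ 1.654 → |1.654 − 1.667| = 0.013

C, A, B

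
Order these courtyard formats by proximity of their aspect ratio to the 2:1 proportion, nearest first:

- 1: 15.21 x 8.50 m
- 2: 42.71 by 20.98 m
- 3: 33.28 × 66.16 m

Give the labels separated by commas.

Ratios: 1 = 15.21 / 8.50 ≈ 1.789; 2 = 42.71 / 20.98 ≈ 2.036; 3 = 66.16 / 33.28 ≈ 1.988.
|Δ from 2.000|: 1 0.211; 2 0.036; 3 0.012.

3, 2, 1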